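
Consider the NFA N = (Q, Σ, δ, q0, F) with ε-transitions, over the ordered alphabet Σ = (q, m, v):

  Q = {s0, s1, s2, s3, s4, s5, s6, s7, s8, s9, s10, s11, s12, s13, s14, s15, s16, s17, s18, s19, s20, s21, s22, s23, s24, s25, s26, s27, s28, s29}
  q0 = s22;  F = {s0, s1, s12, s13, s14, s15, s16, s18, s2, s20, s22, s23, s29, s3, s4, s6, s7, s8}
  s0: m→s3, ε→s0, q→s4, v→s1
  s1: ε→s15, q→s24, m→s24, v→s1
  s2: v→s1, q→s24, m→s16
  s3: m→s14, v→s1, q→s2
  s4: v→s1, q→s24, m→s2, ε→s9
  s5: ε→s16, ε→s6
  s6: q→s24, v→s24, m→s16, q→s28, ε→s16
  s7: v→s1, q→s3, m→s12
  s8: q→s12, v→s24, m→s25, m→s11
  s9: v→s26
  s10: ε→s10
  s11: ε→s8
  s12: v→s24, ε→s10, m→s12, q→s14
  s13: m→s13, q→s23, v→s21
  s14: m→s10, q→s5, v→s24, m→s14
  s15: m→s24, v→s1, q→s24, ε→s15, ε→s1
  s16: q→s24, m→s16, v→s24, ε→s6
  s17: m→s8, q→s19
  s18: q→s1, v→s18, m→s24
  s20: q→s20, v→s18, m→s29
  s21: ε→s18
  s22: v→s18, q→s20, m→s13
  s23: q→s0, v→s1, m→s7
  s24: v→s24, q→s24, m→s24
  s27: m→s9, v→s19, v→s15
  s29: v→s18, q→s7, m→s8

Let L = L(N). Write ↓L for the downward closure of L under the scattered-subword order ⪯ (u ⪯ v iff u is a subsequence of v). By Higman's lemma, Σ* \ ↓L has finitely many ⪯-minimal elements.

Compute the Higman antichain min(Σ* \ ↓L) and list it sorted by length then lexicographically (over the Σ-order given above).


Antichain: [vm, vqq, qmmv, mqvq, mqqqq].

|Q|=30, |F|=18, |δ|=79 (13 ε).
min D↑ (17 st, q0=0, F={7}): 0:q→1,m→2,v→3 1:q→1,m→4,v→3 2:q→5,m→2,v→3 3:q→6,m→7,v→3 4:q→8,m→9,v→3 5:q→10,m→8,v→6 6:q→7,m→7,v→6 7:q→7,m→7,v→7 8:q→11,m→12,v→6 9:q→12,m→9,v→7 10:q→13,m→11,v→6 11:q→14,m→15,v→6 12:q→15,m→12,v→7 13:q→7,m→14,v→6 14:q→7,m→16,v→6 15:q→16,m→15,v→7 16:q→7,m→16,v→7 [Hopcroft].
'vm': run [27, 6, 1] end={s24} rej; 2/2 deletions ∈↓L.
'vqq': |S_i|=[27, 6, 3, 1] end={s24} rej; 3/3 del acc.
'qmmv': |S_i|=[27, 24, 18, 11, 1] end={s24} rej; 4/4 del acc.
'mqvq': run [27, 25, 18, 4, 1] end={s24} ∉↓L; 4/4 del acc.
'mqqqq': N↓-sim [27, 25, 18, 15, 11, 2] end={s24,s28} ∉↓L; 5/5 single-dels accept.
5 words, ⪯-incomp.


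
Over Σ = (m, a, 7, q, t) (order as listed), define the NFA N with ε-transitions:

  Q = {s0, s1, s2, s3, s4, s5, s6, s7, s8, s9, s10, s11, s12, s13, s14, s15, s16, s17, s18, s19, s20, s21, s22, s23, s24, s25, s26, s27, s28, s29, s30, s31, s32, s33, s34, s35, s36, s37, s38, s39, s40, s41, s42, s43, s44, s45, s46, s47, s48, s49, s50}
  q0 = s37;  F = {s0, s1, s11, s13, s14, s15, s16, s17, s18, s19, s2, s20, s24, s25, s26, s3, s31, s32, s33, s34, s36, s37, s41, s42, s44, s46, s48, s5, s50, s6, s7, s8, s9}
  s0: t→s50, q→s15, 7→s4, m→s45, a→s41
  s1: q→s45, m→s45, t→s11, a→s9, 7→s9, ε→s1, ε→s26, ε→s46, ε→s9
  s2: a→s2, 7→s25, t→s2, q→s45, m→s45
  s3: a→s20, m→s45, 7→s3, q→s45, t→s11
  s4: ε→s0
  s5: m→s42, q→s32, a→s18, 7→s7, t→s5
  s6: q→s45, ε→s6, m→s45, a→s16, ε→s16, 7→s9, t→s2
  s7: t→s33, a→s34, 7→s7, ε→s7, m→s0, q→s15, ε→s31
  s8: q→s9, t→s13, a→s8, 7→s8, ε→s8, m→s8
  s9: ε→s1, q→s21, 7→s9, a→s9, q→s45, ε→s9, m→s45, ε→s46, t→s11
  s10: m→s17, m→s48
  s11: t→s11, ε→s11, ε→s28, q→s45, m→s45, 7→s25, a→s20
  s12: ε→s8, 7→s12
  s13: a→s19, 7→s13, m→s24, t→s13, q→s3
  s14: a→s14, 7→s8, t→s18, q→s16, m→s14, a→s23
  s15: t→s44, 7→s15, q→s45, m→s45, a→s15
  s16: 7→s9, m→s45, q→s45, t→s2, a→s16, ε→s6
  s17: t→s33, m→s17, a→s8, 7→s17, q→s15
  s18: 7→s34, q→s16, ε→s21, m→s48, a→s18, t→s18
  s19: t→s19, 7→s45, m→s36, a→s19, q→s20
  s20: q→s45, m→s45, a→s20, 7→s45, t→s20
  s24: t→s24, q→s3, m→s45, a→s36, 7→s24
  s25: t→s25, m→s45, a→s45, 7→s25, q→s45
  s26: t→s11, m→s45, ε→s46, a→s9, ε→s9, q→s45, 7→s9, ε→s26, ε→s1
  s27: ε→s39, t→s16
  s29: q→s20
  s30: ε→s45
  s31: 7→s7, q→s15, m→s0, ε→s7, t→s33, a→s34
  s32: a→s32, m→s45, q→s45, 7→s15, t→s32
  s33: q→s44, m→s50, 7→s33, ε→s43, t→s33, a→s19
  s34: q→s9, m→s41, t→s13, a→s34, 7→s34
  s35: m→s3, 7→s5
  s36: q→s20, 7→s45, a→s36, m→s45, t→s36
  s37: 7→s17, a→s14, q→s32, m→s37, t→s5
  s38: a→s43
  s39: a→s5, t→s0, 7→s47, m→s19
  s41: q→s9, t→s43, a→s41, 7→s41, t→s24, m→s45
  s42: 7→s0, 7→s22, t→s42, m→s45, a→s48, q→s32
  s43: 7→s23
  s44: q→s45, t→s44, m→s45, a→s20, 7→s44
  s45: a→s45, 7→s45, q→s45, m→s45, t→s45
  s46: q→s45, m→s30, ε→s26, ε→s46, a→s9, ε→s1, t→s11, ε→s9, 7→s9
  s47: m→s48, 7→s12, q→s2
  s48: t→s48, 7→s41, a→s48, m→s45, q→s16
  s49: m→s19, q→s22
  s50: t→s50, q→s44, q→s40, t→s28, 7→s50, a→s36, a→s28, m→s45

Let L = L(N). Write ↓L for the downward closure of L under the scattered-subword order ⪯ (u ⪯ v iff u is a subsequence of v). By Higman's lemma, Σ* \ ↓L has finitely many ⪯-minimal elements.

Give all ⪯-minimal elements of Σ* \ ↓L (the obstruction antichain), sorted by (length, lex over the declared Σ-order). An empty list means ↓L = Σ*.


Antichain: [qm, qq, tmm, 7ta7, aqt7a].

|Q|=51, |F|=33, |δ|=225 (30 ε).
min D↑ (29 st, q0=0, F={10}): 0:m→0,a→1,7→2,q→3,t→4 1:m→1,a→1,7→5,q→6,t→7 2:m→2,a→5,7→2,q→8,t→9 3:m→10,a→3,7→8,q→10,t→3 4:m→11,a→7,7→12,q→3,t→4 5:m→5,a→5,7→5,q→13,t→14 6:m→10,a→6,7→13,q→10,t→15 7:m→16,a→7,7→17,q→6,t→7 8:m→10,a→8,7→8,q→10,t→18 9:m→19,a→20,7→9,q→18,t→9 10:m→10,a→10,7→10,q→10,t→10 11:m→10,a→16,7→21,q→3,t→11 12:m→21,a→17,7→12,q→8,t→9 13:m→10,a→13,7→13,q→10,t→22 14:m→23,a→20,7→14,q→24,t→14 15:m→10,a→15,7→25,q→10,t→15 16:m→10,a→16,7→26,q→6,t→16 17:m→26,a→17,7→17,q→13,t→14 18:m→10,a→27,7→18,q→10,t→18 19:m→10,a→28,7→19,q→18,t→19 20:m→28,a→20,7→10,q→27,t→20 21:m→10,a→26,7→21,q→8,t→19 22:m→10,a→27,7→25,q→10,t→22 23:m→10,a→28,7→23,q→24,t→23 24:m→10,a→27,7→24,q→10,t→22 25:m→10,a→10,7→25,q→10,t→25 26:m→10,a→26,7→26,q→13,t→23 27:m→10,a→27,7→10,q→10,t→27 28:m→10,a→28,7→10,q→27,t→28.
'qm': run [42, 19, 2] end={s30,s45} — reject; 2/2 deletions ∈↓L.
'qq': N↓-sim [42, 19, 2] end={s21,s45} ∉↓L; 2/2 single-dels accept.
'tmm': run [42, 38, 30, 2] end={s30,s45} ∉↓L; 3/3 deletions ∈↓L.
'7ta7': |S_i|=[42, 32, 16, 5, 1] end={s45} — reject; 4/4 deletions ∈↓L.
'aqt7a': |S_i|=[42, 30, 15, 6, 2, 1] end={s45} rej; 5/5 single-dels accept.
5 words, ⪯-incomp.


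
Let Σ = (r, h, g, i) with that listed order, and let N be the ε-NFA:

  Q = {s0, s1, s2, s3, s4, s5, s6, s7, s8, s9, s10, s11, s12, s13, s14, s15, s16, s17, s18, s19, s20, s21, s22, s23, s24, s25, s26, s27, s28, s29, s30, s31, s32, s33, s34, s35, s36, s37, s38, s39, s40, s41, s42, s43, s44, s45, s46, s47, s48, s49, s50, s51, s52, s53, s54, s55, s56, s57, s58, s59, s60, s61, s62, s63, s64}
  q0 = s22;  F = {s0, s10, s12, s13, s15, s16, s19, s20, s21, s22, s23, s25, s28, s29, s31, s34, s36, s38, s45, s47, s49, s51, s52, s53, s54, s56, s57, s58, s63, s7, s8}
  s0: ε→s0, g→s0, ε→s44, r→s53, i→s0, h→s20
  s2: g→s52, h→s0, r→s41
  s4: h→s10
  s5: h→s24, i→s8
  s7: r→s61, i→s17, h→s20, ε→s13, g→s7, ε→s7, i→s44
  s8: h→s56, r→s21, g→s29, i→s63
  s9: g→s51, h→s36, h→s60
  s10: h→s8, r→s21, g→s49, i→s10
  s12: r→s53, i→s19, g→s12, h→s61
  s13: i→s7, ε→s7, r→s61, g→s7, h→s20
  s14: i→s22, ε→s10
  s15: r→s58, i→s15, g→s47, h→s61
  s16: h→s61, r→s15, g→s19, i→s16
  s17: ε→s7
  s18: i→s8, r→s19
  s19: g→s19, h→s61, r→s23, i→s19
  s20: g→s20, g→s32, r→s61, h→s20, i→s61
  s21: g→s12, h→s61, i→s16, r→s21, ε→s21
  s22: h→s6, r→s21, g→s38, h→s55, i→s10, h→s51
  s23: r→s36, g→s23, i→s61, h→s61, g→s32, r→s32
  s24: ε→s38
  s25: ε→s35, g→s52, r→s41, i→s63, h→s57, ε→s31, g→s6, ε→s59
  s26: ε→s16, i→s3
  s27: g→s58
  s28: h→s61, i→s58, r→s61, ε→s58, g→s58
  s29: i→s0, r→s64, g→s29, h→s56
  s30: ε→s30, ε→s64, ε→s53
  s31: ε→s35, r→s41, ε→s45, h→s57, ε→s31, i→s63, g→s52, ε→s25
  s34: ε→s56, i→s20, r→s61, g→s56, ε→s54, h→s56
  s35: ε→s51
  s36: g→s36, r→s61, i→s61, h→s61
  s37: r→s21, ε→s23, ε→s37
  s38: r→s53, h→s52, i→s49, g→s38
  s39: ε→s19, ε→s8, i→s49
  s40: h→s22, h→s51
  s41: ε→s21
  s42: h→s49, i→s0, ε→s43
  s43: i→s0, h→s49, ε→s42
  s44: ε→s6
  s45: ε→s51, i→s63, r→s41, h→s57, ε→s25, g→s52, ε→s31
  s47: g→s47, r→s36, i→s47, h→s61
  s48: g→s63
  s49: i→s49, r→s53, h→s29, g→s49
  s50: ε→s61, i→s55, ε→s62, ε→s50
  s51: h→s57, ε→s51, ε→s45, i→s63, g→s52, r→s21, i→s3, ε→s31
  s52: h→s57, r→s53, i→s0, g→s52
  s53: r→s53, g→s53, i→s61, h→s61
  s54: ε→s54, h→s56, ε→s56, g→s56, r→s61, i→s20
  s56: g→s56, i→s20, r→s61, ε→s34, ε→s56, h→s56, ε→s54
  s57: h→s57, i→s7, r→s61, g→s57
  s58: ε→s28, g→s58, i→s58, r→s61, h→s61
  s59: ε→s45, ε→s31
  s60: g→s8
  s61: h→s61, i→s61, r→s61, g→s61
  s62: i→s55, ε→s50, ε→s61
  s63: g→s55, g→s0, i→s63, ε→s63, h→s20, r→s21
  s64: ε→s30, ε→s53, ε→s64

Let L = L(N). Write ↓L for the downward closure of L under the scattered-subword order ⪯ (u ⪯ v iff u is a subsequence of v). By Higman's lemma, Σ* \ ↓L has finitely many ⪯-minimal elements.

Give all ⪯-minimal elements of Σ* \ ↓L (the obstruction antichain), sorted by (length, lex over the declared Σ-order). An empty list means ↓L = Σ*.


|Q|=65, |F|=31, |δ|=218 (55 ε).
min D↑ (25 st, q0=0, F={5}): 0:r→1,h→2,g→3,i→4 1:r→1,h→5,g→6,i→7 2:r→1,h→8,g→9,i→10 3:r→11,h→9,g→3,i→12 4:r→1,h→13,g→12,i→4 5:r→5,h→5,g→5,i→5 6:r→11,h→5,g→6,i→14 7:r→15,h→5,g→14,i→7 8:r→5,h→8,g→8,i→16 9:r→11,h→8,g→9,i→17 10:r→1,h→18,g→17,i→10 11:r→11,h→5,g→11,i→5 12:r→11,h→19,g→12,i→12 13:r→1,h→20,g→19,i→10 14:r→21,h→5,g→14,i→14 15:r→22,h→5,g→23,i→15 16:r→5,h→18,g→16,i→16 17:r→11,h→18,g→17,i→17 18:r→5,h→18,g→18,i→5 19:r→11,h→20,g→19,i→17 20:r→5,h→20,g→20,i→18 21:r→24,h→5,g→21,i→5 22:r→5,h→5,g→22,i→22 23:r→24,h→5,g→23,i→23 24:r→5,h→5,g→24,i→5.
'rh': |S_i|=[43, 16, 1] end={s61} ∉↓L; 2/2 del acc.
'hhr': |S_i|=[43, 39, 12, 1] end={s61} rej; 3/3 single-dels accept.
'gri': |S_i|=[43, 28, 7, 1] end={s61} ∉↓L; 3/3 del acc.
'hihi': |S_i|=[43, 39, 23, 3, 1] end={s61} — reject; 4/4 deletions ∈↓L.
'rirrr': run [43, 16, 10, 8, 5, 1] end={s61} ∉↓L; 5/5 deletions ∈↓L.
'ihhii': |S_i|=[43, 32, 26, 6, 3, 1] end={s61} rej; 5/5 deletions ∈↓L.
6 obstructions.

A = [rh, hhr, gri, hihi, rirrr, ihhii].


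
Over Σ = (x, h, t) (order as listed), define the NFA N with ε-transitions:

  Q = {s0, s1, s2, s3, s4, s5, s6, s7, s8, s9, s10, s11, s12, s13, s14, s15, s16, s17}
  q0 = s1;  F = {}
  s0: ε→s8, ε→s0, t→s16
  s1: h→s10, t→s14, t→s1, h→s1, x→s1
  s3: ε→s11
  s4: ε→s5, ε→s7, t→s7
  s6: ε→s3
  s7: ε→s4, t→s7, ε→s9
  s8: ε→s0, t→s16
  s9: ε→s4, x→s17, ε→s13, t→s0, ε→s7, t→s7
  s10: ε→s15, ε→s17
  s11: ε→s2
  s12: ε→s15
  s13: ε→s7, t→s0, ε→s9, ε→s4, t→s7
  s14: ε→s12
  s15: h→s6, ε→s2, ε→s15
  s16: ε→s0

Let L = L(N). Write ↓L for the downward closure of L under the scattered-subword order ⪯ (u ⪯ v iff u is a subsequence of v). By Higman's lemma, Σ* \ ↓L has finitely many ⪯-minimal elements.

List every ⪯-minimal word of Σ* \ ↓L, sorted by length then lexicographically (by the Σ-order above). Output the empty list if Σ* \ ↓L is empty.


|Q|=18, |F|=0, |δ|=38 (23 ε).
min D↑ (1 st, q0=0, F={0}): 0:x→0,h→0,t→0.
ε ∈ L(D↑) — L = ∅.

A = [ε].


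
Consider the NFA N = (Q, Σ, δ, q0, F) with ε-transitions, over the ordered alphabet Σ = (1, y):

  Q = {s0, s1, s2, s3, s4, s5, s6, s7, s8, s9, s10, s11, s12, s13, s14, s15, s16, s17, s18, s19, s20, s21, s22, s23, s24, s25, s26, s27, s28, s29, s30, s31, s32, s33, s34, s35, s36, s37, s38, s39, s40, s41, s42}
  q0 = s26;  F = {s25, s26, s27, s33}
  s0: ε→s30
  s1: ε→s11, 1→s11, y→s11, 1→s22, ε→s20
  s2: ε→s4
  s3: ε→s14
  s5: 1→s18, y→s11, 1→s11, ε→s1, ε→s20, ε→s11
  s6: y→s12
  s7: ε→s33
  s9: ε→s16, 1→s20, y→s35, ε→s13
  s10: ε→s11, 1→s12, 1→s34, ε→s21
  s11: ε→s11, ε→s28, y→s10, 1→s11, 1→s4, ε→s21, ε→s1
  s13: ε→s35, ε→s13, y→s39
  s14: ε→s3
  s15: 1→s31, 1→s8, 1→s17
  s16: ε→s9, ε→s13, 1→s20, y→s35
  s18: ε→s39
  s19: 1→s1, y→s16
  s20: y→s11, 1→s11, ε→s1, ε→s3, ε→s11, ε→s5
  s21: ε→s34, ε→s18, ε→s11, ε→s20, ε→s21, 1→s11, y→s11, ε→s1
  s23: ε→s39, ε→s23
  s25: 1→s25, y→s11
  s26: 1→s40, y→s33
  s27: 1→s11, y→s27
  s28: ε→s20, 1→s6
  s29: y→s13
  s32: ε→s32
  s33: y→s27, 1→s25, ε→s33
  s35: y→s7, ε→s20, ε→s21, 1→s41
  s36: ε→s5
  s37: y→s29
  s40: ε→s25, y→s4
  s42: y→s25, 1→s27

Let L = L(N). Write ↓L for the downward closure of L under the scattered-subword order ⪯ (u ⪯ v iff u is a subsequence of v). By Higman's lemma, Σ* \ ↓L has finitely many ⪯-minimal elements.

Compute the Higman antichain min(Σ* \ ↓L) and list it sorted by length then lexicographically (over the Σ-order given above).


min(Σ*\↓L) = [1y, yy1].

|Q|=43, |F|=4, |δ|=84 (42 ε).
min D↑ (5 st, q0=0, F={3}): 0:1→1,y→2 1:1→1,y→3 2:1→1,y→4 3:1→3,y→3 4:1→3,y→4.
'1y': run [21, 18, 16] end={s1,s10,s11,s12,s14,s18,s20,s21,s22,s28,s3,s34,…} — reject; 2/2 deletions ∈↓L.
'yy1': N↓-sim [21, 19, 17, 16] end={s1,s10,s11,s12,s14,s18,s20,s21,s22,s28,s3,s34,…} ∉↓L; 3/3 deletions ∈↓L.
2 obstructions.


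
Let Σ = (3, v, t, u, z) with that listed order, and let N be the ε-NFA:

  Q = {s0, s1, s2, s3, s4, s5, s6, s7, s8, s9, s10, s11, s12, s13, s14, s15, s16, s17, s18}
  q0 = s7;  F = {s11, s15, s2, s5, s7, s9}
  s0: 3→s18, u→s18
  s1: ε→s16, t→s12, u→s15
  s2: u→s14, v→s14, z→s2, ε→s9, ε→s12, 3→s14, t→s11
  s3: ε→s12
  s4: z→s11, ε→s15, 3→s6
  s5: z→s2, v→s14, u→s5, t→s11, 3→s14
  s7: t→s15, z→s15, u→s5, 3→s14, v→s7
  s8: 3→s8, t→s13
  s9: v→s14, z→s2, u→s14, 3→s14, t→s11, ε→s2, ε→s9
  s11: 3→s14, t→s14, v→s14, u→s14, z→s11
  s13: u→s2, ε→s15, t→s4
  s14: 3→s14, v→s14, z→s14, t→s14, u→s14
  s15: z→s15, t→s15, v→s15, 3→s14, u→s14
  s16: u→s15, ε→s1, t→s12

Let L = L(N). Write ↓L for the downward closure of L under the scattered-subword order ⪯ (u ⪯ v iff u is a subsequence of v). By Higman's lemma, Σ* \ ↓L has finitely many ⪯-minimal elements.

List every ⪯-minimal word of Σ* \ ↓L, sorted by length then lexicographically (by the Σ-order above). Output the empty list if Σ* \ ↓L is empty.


min(Σ*\↓L) = [3, tu, uv, zu, utt].

|Q|=19, |F|=6, |δ|=56 (9 ε).
min D↑ (6 st, q0=0, F={1}): 0:3→1,v→0,t→2,u→3,z→2 1:3→1,v→1,t→1,u→1,z→1 2:3→1,v→2,t→2,u→1,z→2 3:3→1,v→1,t→4,u→3,z→5 4:3→1,v→1,t→1,u→1,z→4 5:3→1,v→1,t→4,u→1,z→5.
'3': run [8, 1] end={s14} rej; 1/1 single-dels accept.
'tu': run [8, 3, 1] end={s14} — reject; 2/2 single-dels accept.
'uv': run [8, 6, 1] end={s14} ∉↓L; 2/2 del acc.
'zu': run [8, 6, 1] end={s14} — reject; 2/2 deletions ∈↓L.
'utt': run [8, 6, 2, 1] end={s14} ∉↓L; 3/3 deletions ∈↓L.
5 words, ⪯-incomp.


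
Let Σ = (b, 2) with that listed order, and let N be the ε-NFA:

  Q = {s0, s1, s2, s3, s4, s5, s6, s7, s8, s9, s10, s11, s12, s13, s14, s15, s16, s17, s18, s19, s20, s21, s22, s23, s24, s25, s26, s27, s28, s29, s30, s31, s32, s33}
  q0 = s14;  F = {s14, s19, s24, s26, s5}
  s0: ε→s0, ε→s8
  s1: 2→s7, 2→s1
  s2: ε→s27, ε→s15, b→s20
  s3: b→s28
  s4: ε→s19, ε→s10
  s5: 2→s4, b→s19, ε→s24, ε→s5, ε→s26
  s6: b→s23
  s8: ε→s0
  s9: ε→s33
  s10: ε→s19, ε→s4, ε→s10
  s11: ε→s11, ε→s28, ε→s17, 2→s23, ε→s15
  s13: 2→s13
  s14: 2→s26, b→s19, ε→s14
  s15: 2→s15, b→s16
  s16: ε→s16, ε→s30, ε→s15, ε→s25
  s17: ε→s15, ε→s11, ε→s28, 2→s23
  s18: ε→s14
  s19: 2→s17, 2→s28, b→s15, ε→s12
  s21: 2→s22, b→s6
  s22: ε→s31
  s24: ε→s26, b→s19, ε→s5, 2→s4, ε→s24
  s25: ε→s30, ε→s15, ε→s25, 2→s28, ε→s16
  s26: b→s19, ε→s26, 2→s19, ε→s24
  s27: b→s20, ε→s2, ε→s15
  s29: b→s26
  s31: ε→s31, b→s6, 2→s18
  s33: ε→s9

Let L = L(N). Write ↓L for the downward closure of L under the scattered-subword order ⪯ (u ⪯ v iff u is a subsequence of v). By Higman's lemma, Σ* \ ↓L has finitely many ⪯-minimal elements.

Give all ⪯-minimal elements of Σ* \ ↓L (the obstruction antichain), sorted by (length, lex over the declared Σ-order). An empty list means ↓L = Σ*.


|Q|=34, |F|=5, |δ|=70 (42 ε).
min D↑ (4 st, q0=0, F={3}): 0:b→1,2→2 1:b→3,2→3 2:b→1,2→1 3:b→3,2→3 (ε-aug+det+¬).
'bb': |S_i|=[16, 10, 5] end={s15,s16,s25,s28,s30} ∉↓L; 2/2 deletions ∈↓L.
'b2': |S_i|=[16, 10, 8] end={s11,s15,s16,s17,s23,s25,s28,s30} — reject; 2/2 del acc.
'22b': run [16, 15, 12, 5] end={s15,s16,s25,s28,s30} — reject; 3/3 single-dels accept.
'222': run [16, 15, 12, 8] end={s11,s15,s16,s17,s23,s25,s28,s30} — reject; 3/3 single-dels accept.
4 obstructions.

A = [bb, b2, 22b, 222].


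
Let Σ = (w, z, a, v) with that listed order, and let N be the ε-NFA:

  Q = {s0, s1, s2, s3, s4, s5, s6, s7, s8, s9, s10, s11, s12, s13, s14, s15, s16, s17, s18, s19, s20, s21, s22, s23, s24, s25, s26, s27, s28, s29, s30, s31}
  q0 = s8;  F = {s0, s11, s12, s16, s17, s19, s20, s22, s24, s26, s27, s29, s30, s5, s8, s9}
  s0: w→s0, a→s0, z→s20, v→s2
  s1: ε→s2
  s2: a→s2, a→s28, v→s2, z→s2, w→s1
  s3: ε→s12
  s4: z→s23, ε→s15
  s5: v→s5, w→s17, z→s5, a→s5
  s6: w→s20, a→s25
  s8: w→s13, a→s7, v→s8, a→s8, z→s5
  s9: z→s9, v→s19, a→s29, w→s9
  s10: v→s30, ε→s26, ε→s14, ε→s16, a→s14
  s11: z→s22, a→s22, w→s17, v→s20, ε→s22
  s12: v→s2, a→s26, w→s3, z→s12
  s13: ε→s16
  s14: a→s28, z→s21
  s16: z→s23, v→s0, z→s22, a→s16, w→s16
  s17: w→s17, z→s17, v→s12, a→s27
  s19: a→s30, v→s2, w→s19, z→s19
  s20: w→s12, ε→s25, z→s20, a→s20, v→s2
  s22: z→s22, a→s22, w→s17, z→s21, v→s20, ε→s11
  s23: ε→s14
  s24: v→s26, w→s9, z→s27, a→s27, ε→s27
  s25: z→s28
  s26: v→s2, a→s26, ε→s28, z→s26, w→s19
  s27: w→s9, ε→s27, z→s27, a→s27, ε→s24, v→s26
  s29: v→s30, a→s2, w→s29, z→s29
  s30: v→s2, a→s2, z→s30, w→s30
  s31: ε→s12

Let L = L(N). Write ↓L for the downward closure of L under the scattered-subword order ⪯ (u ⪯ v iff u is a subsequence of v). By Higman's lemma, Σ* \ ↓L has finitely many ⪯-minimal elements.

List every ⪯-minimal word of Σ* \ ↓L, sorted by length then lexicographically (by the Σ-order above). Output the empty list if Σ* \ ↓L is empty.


min(Σ*\↓L) = [wvv, zwawaa].

|Q|=32, |F|=16, |δ|=96 (16 ε).
min D↑ (15 st, q0=0, F={7}): 0:w→1,z→2,a→0,v→0 1:w→1,z→3,a→1,v→4 2:w→5,z→2,a→2,v→2 3:w→5,z→3,a→3,v→6 4:w→4,z→6,a→4,v→7 5:w→5,z→5,a→8,v→9 6:w→9,z→6,a→6,v→7 7:w→7,z→7,a→7,v→7 8:w→10,z→8,a→8,v→11 9:w→9,z→9,a→11,v→7 10:w→10,z→10,a→12,v→13 11:w→13,z→11,a→11,v→7 12:w→12,z→12,a→7,v→14 13:w→13,z→13,a→14,v→7 14:w→14,z→14,a→7,v→7.
'wvv': N↓-sim [26, 23, 11, 3] end={s1,s2,s28} — reject; 3/3 single-dels accept.
'zwawaa': N↓-sim [26, 21, 13, 10, 7, 5, 3] end={s1,s2,s28} rej; 6/6 del acc.
2 minimals (antichain).


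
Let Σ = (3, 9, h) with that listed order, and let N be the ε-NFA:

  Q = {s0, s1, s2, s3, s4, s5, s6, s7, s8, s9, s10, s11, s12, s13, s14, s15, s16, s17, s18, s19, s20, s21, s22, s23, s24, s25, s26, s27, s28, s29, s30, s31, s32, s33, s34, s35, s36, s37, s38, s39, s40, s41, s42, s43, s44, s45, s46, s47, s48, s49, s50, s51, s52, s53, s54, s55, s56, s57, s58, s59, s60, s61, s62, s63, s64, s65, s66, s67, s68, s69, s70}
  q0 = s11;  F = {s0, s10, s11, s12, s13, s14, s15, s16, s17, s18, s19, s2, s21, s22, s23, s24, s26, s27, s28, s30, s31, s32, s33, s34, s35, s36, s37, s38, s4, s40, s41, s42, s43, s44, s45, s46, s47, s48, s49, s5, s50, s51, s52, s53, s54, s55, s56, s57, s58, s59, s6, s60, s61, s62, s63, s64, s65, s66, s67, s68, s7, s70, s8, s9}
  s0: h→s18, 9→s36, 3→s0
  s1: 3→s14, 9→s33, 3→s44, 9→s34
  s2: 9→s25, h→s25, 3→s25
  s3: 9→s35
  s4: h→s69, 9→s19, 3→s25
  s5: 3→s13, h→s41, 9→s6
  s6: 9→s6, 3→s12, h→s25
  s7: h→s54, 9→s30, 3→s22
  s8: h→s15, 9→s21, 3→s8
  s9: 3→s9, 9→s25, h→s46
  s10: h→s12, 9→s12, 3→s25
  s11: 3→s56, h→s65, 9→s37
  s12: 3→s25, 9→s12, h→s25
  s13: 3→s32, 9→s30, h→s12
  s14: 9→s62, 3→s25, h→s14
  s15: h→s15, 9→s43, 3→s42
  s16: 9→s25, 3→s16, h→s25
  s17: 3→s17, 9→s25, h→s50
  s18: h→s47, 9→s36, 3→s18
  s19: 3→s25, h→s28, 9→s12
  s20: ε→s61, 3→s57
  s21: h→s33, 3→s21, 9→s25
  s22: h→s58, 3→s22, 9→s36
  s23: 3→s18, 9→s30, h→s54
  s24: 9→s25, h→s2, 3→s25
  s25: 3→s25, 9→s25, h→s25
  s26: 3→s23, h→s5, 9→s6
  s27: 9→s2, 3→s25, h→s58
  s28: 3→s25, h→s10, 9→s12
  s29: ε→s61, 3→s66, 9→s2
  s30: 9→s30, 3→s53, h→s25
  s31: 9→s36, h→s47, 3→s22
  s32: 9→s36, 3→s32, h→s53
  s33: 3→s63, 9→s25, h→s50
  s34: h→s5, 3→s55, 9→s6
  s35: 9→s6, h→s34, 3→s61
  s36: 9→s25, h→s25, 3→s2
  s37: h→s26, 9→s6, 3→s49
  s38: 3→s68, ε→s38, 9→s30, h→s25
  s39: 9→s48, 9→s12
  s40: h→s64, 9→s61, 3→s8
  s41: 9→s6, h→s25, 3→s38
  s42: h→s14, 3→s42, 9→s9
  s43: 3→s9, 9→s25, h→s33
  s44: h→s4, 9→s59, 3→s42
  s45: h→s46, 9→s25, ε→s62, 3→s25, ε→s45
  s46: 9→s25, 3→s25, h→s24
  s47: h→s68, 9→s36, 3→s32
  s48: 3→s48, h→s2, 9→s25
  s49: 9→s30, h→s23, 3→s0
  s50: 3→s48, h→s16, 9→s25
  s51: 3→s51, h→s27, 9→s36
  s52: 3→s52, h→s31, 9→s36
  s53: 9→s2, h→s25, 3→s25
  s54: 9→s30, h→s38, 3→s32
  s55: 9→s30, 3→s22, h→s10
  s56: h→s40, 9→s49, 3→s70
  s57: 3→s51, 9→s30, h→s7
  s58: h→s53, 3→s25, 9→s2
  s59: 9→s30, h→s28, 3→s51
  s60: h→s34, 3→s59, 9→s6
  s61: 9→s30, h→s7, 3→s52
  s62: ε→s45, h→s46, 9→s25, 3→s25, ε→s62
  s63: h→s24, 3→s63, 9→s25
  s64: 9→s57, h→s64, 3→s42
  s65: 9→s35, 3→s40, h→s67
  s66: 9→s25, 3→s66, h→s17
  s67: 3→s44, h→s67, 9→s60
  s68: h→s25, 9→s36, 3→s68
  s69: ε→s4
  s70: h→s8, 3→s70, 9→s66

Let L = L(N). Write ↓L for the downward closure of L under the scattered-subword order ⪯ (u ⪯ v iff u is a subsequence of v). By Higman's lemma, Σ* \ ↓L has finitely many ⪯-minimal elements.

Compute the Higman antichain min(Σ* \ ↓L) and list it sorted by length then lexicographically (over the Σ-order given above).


|Q|=71, |F|=64, |δ|=213 (8 ε).
min D↑ (64 st, q0=0, F={19}): 0:3→1,9→2,h→3 1:3→4,9→5,h→6 2:3→5,9→7,h→8 3:3→6,9→9,h→10 4:3→4,9→11,h→12 5:3→13,9→14,h→15 6:3→12,9→16,h→17 7:3→18,9→7,h→19 8:3→15,9→7,h→20 9:3→16,9→7,h→21 10:3→22,9→23,h→10 11:3→11,9→19,h→24 12:3→12,9→25,h→26 13:3→13,9→27,h→28 14:3→29,9→14,h→19 15:3→28,9→14,h→30 16:3→31,9→14,h→32 17:3→33,9→34,h→17 18:3→19,9→18,h→19 19:3→19,9→19,h→19 20:3→35,9→7,h→36 21:3→37,9→7,h→20 22:3→33,9→38,h→39 23:3→38,9→7,h→21 24:3→24,9→19,h→40 25:3→25,9→19,h→41 26:3→33,9→42,h→26 27:3→43,9→19,h→19 28:3→28,9→27,h→44 29:3→19,9→43,h→19 30:3→45,9→14,h→46 31:3→31,9→27,h→47 32:3→48,9→14,h→30 33:3→33,9→49,h→50 34:3→51,9→14,h→32 35:3→45,9→14,h→18 36:3→46,9→7,h→19 37:3→48,9→14,h→52 38:3→51,9→14,h→53 39:3→19,9→54,h→39 40:3→55,9→19,h→56 41:3→57,9→19,h→40 42:3→49,9→19,h→41 43:3→19,9→19,h→19 44:3→45,9→27,h→58 45:3→45,9→27,h→29 46:3→58,9→14,h→19 47:3→48,9→27,h→44 48:3→48,9→27,h→59 49:3→49,9→19,h→60 50:3→19,9→61,h→50 51:3→51,9→27,h→62 52:3→19,9→18,h→18 53:3→19,9→18,h→52 54:3→19,9→18,h→53 55:3→55,9→19,h→43 56:3→56,9→19,h→19 57:3→57,9→19,h→63 58:3→58,9→27,h→19 59:3→19,9→43,h→29 60:3→19,9→19,h→63 61:3→19,9→19,h→60 62:3→19,9→43,h→59 63:3→19,9→19,h→43 [Hopcroft].
'99h': run [66, 52, 7, 1] end={s25} — reject; 3/3 single-dels accept.
'3399': N↓-sim [66, 55, 34, 17, 1] end={s25} ∉↓L; 4/4 deletions ∈↓L.
'9933': |S_i|=[66, 52, 7, 4, 1] end={s25} — reject; 4/4 del acc.
'9hhhh': N↓-sim [66, 52, 35, 21, 11, 1] end={s25} — reject; 5/5 deletions ∈↓L.
'hh3h3': run [66, 59, 48, 32, 16, 1] end={s25} — reject; 5/5 del acc.
5 obstructions.

A = [99h, 3399, 9933, 9hhhh, hh3h3].


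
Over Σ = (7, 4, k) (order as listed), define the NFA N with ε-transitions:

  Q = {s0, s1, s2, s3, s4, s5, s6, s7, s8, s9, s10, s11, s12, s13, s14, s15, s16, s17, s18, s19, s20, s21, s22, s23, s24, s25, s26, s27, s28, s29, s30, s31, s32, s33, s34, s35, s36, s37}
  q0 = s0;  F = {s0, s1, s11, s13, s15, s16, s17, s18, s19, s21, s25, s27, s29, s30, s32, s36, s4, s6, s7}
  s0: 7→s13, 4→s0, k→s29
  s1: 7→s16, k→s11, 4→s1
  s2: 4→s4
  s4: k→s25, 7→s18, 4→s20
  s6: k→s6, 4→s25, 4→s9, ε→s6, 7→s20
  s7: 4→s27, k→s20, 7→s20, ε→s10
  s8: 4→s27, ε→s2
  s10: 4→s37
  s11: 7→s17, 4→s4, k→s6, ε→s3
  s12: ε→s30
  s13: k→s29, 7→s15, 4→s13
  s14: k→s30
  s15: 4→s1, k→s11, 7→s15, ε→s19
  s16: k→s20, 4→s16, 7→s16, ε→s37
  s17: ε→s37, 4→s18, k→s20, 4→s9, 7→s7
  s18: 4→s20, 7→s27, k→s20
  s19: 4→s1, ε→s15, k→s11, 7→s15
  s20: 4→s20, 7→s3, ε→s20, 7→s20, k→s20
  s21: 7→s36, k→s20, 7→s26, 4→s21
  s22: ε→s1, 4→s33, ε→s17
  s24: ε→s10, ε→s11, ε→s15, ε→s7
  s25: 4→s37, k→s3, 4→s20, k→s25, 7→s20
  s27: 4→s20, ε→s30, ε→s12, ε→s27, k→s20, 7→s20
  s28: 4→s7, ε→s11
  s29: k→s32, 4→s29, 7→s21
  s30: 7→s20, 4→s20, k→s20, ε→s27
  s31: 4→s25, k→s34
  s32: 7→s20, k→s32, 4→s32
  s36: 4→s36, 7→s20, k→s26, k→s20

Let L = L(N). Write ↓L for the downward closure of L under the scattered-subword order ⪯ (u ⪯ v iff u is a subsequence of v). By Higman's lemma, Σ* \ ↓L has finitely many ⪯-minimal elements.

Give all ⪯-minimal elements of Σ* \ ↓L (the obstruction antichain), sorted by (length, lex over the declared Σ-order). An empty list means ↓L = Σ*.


Antichain: [k7k, kk7, k777, 7747k, 77k44].

|Q|=38, |F|=19, |δ|=96 (21 ε).
min D↑ (18 st, q0=0, F={9}): 0:7→1,4→0,k→2 1:7→3,4→1,k→2 2:7→4,4→2,k→5 3:7→3,4→6,k→7 4:7→8,4→4,k→9 5:7→9,4→5,k→5 6:7→10,4→6,k→7 7:7→11,4→12,k→13 8:7→9,4→8,k→9 9:7→9,4→9,k→9 10:7→10,4→10,k→9 11:7→14,4→15,k→9 12:7→15,4→9,k→16 13:7→9,4→16,k→13 14:7→9,4→17,k→9 15:7→17,4→9,k→9 16:7→9,4→9,k→16 17:7→9,4→9,k→9 [Hopcroft].
'k7k': |S_i|=[26, 20, 14, 3] end={s20,s26,s3} ∉↓L; 3/3 del acc.
'kk7': N↓-sim [26, 20, 8, 2] end={s20,s3} ∉↓L; 3/3 del acc.
'k777': run [26, 20, 14, 10, 2] end={s20,s3} ∉↓L; 4/4 single-dels accept.
'7747k': |S_i|=[26, 25, 22, 20, 14, 3] end={s20,s26,s3} rej; 5/5 del acc.
'77k44': N↓-sim [26, 25, 22, 16, 10, 3] end={s20,s3,s37} ∉↓L; 5/5 del acc.
5 obstructions.


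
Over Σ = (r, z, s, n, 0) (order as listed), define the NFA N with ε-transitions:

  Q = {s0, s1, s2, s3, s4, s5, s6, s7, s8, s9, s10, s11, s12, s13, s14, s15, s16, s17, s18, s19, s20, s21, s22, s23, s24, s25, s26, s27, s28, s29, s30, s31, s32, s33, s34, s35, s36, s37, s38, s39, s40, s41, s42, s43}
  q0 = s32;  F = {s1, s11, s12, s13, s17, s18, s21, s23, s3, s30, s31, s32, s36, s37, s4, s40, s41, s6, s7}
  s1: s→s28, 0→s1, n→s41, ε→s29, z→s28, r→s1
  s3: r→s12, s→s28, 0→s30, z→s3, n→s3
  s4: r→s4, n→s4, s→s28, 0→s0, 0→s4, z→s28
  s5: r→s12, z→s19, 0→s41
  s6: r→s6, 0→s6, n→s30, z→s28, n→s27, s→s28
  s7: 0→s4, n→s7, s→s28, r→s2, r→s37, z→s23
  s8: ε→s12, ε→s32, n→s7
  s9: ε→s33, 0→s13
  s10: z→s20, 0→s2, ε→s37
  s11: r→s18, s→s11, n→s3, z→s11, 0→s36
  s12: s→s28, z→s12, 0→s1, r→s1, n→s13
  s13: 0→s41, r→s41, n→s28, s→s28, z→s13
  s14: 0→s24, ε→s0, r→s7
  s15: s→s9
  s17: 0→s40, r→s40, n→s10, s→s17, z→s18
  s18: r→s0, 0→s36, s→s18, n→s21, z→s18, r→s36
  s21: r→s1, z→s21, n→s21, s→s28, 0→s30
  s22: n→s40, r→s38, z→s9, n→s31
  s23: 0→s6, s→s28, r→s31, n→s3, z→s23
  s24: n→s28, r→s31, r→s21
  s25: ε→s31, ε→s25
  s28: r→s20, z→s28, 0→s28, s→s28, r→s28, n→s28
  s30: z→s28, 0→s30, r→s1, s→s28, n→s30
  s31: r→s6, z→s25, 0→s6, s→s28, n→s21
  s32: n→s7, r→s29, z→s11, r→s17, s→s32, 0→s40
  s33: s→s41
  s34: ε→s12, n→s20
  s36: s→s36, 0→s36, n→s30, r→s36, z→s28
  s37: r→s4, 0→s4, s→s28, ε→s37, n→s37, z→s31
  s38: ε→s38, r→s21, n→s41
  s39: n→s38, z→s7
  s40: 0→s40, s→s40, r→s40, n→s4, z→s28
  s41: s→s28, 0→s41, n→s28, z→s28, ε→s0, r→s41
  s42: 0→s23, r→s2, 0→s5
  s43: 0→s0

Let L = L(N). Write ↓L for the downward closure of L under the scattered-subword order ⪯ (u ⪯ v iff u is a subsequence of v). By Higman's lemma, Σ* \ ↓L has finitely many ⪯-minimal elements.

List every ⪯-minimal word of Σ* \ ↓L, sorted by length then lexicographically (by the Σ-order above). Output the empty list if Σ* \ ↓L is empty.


|Q|=44, |F|=19, |δ|=145 (12 ε).
min D↑ (20 st, q0=0, F={10}): 0:r→1,z→2,s→0,n→3,0→4 1:r→4,z→5,s→1,n→6,0→4 2:r→5,z→2,s→2,n→7,0→8 3:r→6,z→9,s→10,n→3,0→11 4:r→4,z→10,s→4,n→11,0→4 5:r→8,z→5,s→5,n→12,0→8 6:r→11,z→13,s→10,n→6,0→11 7:r→14,z→7,s→10,n→7,0→15 8:r→8,z→10,s→8,n→15,0→8 9:r→13,z→9,s→10,n→7,0→16 10:r→10,z→10,s→10,n→10,0→10 11:r→11,z→10,s→10,n→11,0→11 12:r→17,z→12,s→10,n→12,0→15 13:r→16,z→13,s→10,n→12,0→16 14:r→17,z→14,s→10,n→18,0→17 15:r→17,z→10,s→10,n→15,0→15 16:r→16,z→10,s→10,n→15,0→16 17:r→17,z→10,s→10,n→19,0→17 18:r→19,z→18,s→10,n→10,0→19 19:r→19,z→10,s→10,n→10,0→19 [Hopcroft].
'ns': |S_i|=[27, 21, 2] end={s20,s28} ∉↓L; 2/2 deletions ∈↓L.
'0z': |S_i|=[27, 13, 2] end={s20,s28} rej; 2/2 del acc.
'rrz': N↓-sim [27, 22, 12, 2] end={s20,s28} rej; 3/3 single-dels accept.
'znrnn': |S_i|=[27, 19, 12, 8, 5, 2] end={s20,s28} ∉↓L; 5/5 del acc.
4 minimals (antichain).

A = [ns, 0z, rrz, znrnn].


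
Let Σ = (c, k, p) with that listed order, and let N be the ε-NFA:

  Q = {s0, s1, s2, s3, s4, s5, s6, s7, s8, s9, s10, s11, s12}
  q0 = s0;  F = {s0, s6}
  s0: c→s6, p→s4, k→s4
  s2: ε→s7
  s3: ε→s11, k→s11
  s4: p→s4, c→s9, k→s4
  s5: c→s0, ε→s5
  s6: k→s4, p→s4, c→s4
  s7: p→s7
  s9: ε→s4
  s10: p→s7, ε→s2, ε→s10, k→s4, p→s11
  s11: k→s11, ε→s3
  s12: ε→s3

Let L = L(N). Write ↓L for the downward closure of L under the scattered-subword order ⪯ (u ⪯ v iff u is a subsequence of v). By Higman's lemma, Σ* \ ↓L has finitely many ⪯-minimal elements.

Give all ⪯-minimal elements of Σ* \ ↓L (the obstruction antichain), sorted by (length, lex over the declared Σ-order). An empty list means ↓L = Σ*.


|Q|=13, |F|=2, |δ|=24 (8 ε).
min D↑ (3 st, q0=0, F={2}): 0:c→1,k→2,p→2 1:c→2,k→2,p→2 2:c→2,k→2,p→2 [Hopcroft].
'k': N↓-sim [4, 2] end={s4,s9} ∉↓L; 1/1 deletions ∈↓L.
'p': |S_i|=[4, 2] end={s4,s9} rej; 1/1 single-dels accept.
'cc': |S_i|=[4, 3, 2] end={s4,s9} rej; 2/2 single-dels accept.
3 minimals (antichain).

min(Σ*\↓L) = [k, p, cc].


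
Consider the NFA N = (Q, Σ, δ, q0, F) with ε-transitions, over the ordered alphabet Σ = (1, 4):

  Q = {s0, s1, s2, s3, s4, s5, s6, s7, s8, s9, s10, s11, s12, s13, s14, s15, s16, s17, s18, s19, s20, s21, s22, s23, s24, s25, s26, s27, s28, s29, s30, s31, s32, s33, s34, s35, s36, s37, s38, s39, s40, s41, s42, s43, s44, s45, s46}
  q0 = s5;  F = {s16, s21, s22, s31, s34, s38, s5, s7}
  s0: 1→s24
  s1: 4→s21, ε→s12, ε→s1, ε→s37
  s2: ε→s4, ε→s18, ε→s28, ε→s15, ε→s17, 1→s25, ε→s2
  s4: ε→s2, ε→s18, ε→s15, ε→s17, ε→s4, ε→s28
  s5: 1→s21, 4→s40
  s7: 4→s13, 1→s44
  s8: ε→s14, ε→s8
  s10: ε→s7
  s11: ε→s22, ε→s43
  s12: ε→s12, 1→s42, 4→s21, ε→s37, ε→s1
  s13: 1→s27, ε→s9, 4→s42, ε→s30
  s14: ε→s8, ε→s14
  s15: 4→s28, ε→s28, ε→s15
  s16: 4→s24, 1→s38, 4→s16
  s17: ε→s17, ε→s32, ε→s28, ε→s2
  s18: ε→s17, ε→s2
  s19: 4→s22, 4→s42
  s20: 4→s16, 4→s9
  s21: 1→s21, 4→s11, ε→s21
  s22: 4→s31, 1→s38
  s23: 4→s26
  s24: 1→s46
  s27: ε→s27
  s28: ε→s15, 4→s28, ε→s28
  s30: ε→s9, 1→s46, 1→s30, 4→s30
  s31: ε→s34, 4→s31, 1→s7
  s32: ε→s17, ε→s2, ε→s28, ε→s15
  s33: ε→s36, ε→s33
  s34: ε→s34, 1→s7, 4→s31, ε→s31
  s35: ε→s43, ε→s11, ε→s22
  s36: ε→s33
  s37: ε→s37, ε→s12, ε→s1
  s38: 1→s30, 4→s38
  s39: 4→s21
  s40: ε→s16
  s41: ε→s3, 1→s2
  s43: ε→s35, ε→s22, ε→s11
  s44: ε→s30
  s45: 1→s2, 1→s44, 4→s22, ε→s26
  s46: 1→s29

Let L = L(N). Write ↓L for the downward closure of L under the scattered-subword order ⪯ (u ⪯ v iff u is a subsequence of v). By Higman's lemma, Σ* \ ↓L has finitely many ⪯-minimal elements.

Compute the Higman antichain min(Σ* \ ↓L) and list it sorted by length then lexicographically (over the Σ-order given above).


A = [411, 14414].

|Q|=47, |F|=8, |δ|=104 (63 ε).
min D↑ (8 st, q0=0, F={6}): 0:1→1,4→2 1:1→1,4→3 2:1→4,4→2 3:1→4,4→5 4:1→6,4→4 5:1→7,4→5 6:1→6,4→6 7:1→6,4→6.
'411': N↓-sim [21, 19, 10, 6] end={s27,s29,s30,s44,s46,s9} — reject; 3/3 deletions ∈↓L.
'14414': N↓-sim [21, 17, 16, 12, 9, 7] end={s13,s27,s29,s30,s42,s46,s9} — reject; 5/5 deletions ∈↓L.
2 obstructions.


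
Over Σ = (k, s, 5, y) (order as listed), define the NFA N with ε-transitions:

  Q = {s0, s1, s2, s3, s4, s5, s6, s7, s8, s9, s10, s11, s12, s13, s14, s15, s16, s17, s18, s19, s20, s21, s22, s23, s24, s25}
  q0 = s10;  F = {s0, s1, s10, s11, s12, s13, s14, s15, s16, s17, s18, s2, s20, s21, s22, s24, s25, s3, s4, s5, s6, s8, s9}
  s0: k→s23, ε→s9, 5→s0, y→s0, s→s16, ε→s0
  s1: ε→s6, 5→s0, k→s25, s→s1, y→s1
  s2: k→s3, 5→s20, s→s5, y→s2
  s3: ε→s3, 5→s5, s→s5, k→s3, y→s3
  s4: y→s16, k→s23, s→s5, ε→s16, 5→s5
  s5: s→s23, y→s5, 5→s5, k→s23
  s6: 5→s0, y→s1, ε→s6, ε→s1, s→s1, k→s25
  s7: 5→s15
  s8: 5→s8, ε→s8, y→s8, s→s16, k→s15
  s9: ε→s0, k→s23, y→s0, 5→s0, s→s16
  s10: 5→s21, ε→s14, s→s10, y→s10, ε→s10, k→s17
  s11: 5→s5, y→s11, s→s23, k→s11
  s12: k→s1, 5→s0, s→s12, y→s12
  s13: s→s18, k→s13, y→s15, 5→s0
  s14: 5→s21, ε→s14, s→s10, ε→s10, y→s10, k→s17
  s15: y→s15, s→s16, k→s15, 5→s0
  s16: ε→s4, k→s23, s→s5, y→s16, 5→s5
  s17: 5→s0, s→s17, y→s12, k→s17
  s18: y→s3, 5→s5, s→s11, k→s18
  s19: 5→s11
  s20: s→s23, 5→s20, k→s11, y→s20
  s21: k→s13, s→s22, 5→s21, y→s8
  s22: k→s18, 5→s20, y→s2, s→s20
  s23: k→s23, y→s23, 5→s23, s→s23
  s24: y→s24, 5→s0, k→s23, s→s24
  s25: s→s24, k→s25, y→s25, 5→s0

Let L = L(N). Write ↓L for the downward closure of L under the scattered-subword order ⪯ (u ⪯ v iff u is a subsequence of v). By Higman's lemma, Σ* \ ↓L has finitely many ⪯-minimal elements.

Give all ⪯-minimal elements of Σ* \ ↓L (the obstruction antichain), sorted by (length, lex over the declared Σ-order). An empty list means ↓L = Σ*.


|Q|=26, |F|=23, |δ|=112 (14 ε).
min D↑ (20 st, q0=0, F={8}): 0:k→1,s→0,5→2,y→0 1:k→1,s→1,5→3,y→4 2:k→5,s→6,5→2,y→7 3:k→8,s→9,5→3,y→3 4:k→10,s→4,5→3,y→4 5:k→5,s→11,5→3,y→12 6:k→11,s→13,5→13,y→14 7:k→12,s→9,5→7,y→7 8:k→8,s→8,5→8,y→8 9:k→8,s→15,5→15,y→9 10:k→16,s→10,5→3,y→10 11:k→11,s→17,5→15,y→18 12:k→12,s→9,5→3,y→12 13:k→17,s→8,5→13,y→13 14:k→18,s→15,5→13,y→14 15:k→8,s→8,5→15,y→15 16:k→16,s→19,5→3,y→16 17:k→17,s→8,5→15,y→17 18:k→18,s→15,5→15,y→18 19:k→8,s→19,5→3,y→19 [Hopcroft].
'k5k': |S_i|=[24, 17, 6, 1] end={s23} ∉↓L; 3/3 del acc.
'5sss': N↓-sim [24, 16, 10, 4, 1] end={s23} rej; 4/4 deletions ∈↓L.
'5s5s': |S_i|=[24, 16, 10, 4, 1] end={s23} — reject; 4/4 single-dels accept.
'5ysk': run [24, 16, 12, 4, 1] end={s23} ∉↓L; 4/4 single-dels accept.
'kykksk': |S_i|=[24, 17, 14, 13, 11, 7, 1] end={s23} rej; 6/6 del acc.
5 minimals (antichain).

min(Σ*\↓L) = [k5k, 5sss, 5s5s, 5ysk, kykksk].


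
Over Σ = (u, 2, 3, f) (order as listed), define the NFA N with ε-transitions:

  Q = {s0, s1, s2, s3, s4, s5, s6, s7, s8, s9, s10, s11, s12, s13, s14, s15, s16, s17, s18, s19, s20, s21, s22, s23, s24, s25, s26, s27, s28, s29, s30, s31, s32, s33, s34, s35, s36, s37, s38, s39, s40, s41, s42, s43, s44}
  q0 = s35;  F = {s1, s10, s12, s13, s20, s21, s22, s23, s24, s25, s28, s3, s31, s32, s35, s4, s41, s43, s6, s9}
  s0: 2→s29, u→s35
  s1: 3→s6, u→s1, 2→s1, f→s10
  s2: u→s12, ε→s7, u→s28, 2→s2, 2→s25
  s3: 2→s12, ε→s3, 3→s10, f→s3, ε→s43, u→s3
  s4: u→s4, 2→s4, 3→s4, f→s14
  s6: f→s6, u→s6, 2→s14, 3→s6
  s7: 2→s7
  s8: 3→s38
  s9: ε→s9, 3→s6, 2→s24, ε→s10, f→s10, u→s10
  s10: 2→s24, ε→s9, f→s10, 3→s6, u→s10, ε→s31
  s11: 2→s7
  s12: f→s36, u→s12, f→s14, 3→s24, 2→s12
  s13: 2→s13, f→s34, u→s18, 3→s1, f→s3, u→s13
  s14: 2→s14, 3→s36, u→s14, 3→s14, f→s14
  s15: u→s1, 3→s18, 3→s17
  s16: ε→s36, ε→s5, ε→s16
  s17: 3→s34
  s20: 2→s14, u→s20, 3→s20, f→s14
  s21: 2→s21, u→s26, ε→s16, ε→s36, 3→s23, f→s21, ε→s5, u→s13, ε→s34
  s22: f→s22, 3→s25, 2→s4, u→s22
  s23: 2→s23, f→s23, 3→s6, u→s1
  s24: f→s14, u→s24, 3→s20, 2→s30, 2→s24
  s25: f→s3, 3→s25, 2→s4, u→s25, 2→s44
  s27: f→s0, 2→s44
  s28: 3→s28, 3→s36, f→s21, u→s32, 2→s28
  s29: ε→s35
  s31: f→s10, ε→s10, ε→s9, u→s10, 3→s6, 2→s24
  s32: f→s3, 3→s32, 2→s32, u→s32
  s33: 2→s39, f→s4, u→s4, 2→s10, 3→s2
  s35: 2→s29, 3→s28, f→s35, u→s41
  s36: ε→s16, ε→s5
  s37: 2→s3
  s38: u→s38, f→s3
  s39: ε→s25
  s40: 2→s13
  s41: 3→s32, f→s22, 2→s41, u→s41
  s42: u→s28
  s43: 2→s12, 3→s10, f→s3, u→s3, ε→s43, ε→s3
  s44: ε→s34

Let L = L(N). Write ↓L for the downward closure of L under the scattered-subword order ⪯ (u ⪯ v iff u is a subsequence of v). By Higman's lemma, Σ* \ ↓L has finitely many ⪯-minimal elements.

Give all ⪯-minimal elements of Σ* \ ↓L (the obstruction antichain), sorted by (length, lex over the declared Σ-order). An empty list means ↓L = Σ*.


|Q|=45, |F|=20, |δ|=140 (23 ε).
min D↑ (18 st, q0=0, F={13}): 0:u→1,2→0,3→2,f→0 1:u→1,2→1,3→3,f→4 2:u→3,2→2,3→2,f→5 3:u→3,2→3,3→3,f→6 4:u→4,2→7,3→8,f→4 5:u→9,2→5,3→10,f→5 6:u→6,2→11,3→12,f→6 7:u→7,2→7,3→7,f→13 8:u→8,2→7,3→8,f→6 9:u→9,2→9,3→14,f→6 10:u→14,2→10,3→15,f→10 11:u→11,2→11,3→16,f→13 12:u→12,2→16,3→15,f→12 13:u→13,2→13,3→13,f→13 14:u→14,2→14,3→15,f→12 15:u→15,2→13,3→15,f→15 16:u→16,2→16,3→17,f→13 17:u→17,2→13,3→17,f→13 (ε-aug+det+¬).
'uf2f': N↓-sim [30, 25, 19, 11, 4] end={s14,s16,s36,s5} ∉↓L; 4/4 del acc.
'3f332': run [30, 26, 21, 13, 6, 4] end={s14,s16,s36,s5} — reject; 5/5 deletions ∈↓L.
2 words, ⪯-incomp.

A = [uf2f, 3f332].
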